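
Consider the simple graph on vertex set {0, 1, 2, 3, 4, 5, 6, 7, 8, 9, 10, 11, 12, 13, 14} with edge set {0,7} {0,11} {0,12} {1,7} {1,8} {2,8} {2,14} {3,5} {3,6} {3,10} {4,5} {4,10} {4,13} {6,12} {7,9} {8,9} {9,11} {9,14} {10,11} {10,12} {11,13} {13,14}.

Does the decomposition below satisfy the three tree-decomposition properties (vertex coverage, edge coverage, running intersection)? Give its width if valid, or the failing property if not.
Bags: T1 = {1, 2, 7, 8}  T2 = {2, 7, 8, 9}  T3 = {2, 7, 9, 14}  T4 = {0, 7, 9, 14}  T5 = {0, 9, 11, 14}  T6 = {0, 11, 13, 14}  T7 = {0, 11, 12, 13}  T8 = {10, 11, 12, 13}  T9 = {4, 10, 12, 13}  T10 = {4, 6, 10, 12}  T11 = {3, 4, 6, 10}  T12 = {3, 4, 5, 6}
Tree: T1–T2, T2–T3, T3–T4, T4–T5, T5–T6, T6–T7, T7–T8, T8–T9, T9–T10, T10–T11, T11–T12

Yes; width 3.

Every vertex of G appears in some bag (union = {0, 1, 2, 3, 4, 5, 6, 7, 8, 9, 10, 11, 12, 13, 14}); every edge is covered by a bag; and for each vertex v the set of bags containing v is connected in the bag tree. The decomposition is therefore valid. The largest bag has 4 vertices, so the width is 3.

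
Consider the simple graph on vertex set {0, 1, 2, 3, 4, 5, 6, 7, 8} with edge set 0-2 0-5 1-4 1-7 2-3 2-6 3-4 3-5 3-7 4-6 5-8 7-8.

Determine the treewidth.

3

A width-3 tree decomposition is:
Bags: B1 = {0, 2, 4, 6}  B2 = {0, 2, 3, 4}  B3 = {0, 3, 4, 5}  B4 = {1, 3, 4, 5}  B5 = {1, 3, 5, 7}  B6 = {1, 5, 7, 8}
Tree: B1–B2, B2–B3, B3–B4, B4–B5, B5–B6
Each bag holds 4 vertices, so the decomposition has width 3, which upper-bounds the treewidth. For the lower bound: the 4 vertex sets {0,2,6}, {4}, {3}, {1,5,7,8} are disjoint, each induces a connected subgraph, and every pair is joined by at least one edge of G. Contracting each set to a single vertex therefore yields K_{4} as a minor, and since treewidth is minor-monotone, tw(G) ≥ tw(K_{4}) = 3. Therefore the treewidth is 3.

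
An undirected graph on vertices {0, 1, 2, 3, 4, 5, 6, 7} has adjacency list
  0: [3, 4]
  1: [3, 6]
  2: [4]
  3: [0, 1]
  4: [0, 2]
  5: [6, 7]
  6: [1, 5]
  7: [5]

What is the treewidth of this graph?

A width-1 tree decomposition is:
Bags: B1 = {5, 7}  B2 = {5, 6}  B3 = {1, 6}  B4 = {1, 3}  B5 = {0, 3}  B6 = {0, 4}  B7 = {2, 4}
Tree: B1–B2, B2–B3, B3–B4, B4–B5, B5–B6, B6–B7
Every bag has size at most 2, so the width is 2 − 1 = 1 and tw(G) ≤ 1. Since G has at least one edge (e.g. 7–5), it is not an edgeless graph, so tw(G) ≥ 1. Combining the bounds, tw(G) = 1.

1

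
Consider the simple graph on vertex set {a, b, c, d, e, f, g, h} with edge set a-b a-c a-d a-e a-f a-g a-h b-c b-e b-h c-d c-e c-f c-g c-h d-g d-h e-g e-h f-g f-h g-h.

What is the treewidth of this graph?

A width-4 tree decomposition is:
Bags: B1 = {a, c, d, g, h}  B2 = {a, c, f, g, h}  B3 = {a, c, e, g, h}  B4 = {a, b, c, e, h}
Tree: B1–B2, B2–B3, B3–B4
The largest bag has 5 vertices, giving width 4; this decomposition certifies tw(G) ≤ 4. On the other hand G contains the 5-clique {a, c, d, g, h}. A clique must lie in a single bag of any decomposition, so no decomposition can have width below 4. Hence tw(G) = 4 exactly.

4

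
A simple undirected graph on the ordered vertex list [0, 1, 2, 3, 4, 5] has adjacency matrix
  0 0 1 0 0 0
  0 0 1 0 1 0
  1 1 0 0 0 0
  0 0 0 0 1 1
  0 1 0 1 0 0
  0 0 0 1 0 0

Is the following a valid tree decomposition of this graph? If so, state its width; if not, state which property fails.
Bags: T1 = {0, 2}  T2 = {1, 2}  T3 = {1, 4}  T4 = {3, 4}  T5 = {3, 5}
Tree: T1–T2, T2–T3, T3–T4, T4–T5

Every vertex of G appears in some bag (union = {0, 1, 2, 3, 4, 5}); every edge is covered by a bag; and for each vertex v the set of bags containing v is connected in the bag tree. The decomposition is therefore valid. The largest bag has 2 vertices, so the width is 1.

Yes; width 1.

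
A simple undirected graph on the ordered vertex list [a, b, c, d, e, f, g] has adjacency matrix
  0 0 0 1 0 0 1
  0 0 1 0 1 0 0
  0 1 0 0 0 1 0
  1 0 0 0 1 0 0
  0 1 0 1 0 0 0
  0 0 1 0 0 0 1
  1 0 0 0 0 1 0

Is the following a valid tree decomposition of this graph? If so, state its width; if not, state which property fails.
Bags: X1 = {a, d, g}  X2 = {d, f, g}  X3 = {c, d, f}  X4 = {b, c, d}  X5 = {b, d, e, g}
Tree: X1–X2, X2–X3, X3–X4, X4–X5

No — bags containing vertex g are not connected in the tree.

A tree decomposition must satisfy three properties: every vertex lies in some bag; for every edge, both endpoints lie together in some bag; and for every vertex, the bags containing it form a connected subtree. Here bags containing vertex g are not connected in the tree, so the decomposition is invalid.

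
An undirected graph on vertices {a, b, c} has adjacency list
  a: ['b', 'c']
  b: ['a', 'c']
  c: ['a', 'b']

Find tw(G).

A width-2 tree decomposition is:
Bags: B1 = {a, b, c}
Tree: (single bag)
With just one bag of size 3, the width is 3 − 1 = 2, so tw(G) ≤ 2. Conversely, {a, b, c} is a clique of size 3, and the vertices of any clique must share a bag in every tree decomposition; so some bag has ≥ 3 vertices and tw(G) ≥ 2. Hence tw(G) = 2 exactly.

2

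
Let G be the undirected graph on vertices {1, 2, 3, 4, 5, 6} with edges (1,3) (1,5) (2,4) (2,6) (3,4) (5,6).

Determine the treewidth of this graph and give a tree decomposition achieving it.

Each bag holds 3 vertices, so the decomposition has width 2, which upper-bounds the treewidth. For the lower bound, G contains the cycle 1–3–4–2–6–5–1, so G is not a forest; only forests have treewidth ≤ 1, hence tw(G) ≥ 2. Therefore the treewidth is 2.

Treewidth 2.
Bags: B1 = {1, 3, 4}  B2 = {1, 2, 4}  B3 = {1, 2, 6}  B4 = {1, 5, 6}
Tree: B1–B2, B2–B3, B3–B4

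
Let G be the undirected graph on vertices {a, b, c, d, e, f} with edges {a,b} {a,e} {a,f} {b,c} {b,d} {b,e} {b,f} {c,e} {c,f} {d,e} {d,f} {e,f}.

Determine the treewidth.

A width-3 tree decomposition is:
Bags: B1 = {b, d, e, f}  B2 = {a, b, e, f}  B3 = {b, c, e, f}
Tree: B1–B2, B1–B3
Every bag has size at most 4, so the width is 4 − 1 = 3 and tw(G) ≤ 3. For the lower bound, the 4 vertices {b, d, e, f} are pairwise adjacent, and any tree decomposition puts a clique entirely inside one bag — forcing width ≥ 3. Hence tw(G) = 3 exactly.

3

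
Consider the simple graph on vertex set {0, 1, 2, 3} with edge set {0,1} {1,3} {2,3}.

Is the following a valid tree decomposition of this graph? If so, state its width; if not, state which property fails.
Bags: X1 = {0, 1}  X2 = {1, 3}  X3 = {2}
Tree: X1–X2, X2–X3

No — edge (3,2) lies in no bag.

A tree decomposition must satisfy three properties: every vertex lies in some bag; for every edge, both endpoints lie together in some bag; and for every vertex, the bags containing it form a connected subtree. Here edge (3,2) lies in no bag, so the decomposition is invalid.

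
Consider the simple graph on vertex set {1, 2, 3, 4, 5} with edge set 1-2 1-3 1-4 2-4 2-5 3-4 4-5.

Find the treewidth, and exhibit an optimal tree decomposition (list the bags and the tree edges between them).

Every bag has size at most 3, so the width is 3 − 1 = 2 and tw(G) ≤ 2. Conversely, {1, 2, 4} is a clique of size 3, and the vertices of any clique must share a bag in every tree decomposition; so some bag has ≥ 3 vertices and tw(G) ≥ 2. Therefore the treewidth is 2.

Treewidth 2.
One such decomposition:
Bags: B1 = {2, 4, 5}  B2 = {1, 2, 4}  B3 = {1, 3, 4}
Tree: B1–B2, B2–B3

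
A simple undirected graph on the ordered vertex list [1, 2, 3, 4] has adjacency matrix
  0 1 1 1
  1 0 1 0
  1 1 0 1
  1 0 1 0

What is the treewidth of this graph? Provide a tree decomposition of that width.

Treewidth 2.
One such decomposition:
Bags: B1 = {1, 3, 4}  B2 = {1, 2, 3}
Tree: B1–B2

Each bag holds 3 vertices, so the decomposition has width 2, which upper-bounds the treewidth. Conversely, {1, 2, 3} is a clique of size 3, and the vertices of any clique must share a bag in every tree decomposition; so some bag has ≥ 3 vertices and tw(G) ≥ 2. The upper and lower bounds meet at 2, so that is the treewidth.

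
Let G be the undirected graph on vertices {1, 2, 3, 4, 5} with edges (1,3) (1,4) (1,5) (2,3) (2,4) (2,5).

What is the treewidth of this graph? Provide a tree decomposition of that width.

Treewidth 2.
One such decomposition:
Bags: B1 = {1, 2, 3}  B2 = {1, 2, 5}  B3 = {1, 2, 4}
Tree: B1–B2, B2–B3

The largest bag has 3 vertices, giving width 2; this decomposition certifies tw(G) ≤ 2. The edges 3–2–5–1–3 form a cycle, so G is not a tree and its treewidth is at least 2. Hence tw(G) = 2 exactly.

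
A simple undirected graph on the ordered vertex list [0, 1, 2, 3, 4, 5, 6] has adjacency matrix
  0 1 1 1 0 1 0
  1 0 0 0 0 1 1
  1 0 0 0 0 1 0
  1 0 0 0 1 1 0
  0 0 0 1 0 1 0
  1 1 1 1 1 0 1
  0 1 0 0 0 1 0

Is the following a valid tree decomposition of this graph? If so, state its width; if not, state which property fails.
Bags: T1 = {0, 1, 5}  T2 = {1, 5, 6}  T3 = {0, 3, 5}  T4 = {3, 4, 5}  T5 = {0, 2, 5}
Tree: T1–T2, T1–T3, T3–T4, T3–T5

Vertex coverage: the bags together contain {0, 1, 2, 3, 4, 5, 6}, the full vertex set. Edge coverage: each edge of G has both endpoints in at least one bag. Running intersection: for every vertex, the bags containing it form a connected subtree. All three properties hold, so this is a valid tree decomposition of width max|bag| − 1 = 2, and hence tw(G) ≤ 2.

Yes; width 2.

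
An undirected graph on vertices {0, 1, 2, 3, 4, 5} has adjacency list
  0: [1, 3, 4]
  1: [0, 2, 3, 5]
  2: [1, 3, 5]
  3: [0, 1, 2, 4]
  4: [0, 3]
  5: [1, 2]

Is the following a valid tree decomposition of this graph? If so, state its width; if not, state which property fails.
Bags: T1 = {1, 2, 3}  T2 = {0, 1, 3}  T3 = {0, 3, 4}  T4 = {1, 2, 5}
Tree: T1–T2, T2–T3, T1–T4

Vertex coverage: the bags together contain {0, 1, 2, 3, 4, 5}, the full vertex set. Edge coverage: each edge of G has both endpoints in at least one bag. Running intersection: for every vertex, the bags containing it form a connected subtree. All three properties hold, so this is a valid tree decomposition of width max|bag| − 1 = 2, and hence tw(G) ≤ 2.

Yes; width 2.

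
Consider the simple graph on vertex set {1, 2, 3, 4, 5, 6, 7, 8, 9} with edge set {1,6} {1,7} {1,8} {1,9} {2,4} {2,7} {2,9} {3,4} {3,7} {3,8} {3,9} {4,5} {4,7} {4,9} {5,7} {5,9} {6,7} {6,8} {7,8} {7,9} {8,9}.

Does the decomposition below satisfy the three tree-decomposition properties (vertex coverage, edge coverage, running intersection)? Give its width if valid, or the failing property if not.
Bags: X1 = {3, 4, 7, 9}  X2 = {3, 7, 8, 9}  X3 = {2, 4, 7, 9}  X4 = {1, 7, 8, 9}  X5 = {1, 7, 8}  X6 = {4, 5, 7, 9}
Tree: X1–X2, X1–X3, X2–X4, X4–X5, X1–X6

No — vertex 6 appears in no bag.

A tree decomposition must satisfy three properties: every vertex lies in some bag; for every edge, both endpoints lie together in some bag; and for every vertex, the bags containing it form a connected subtree. Here vertex 6 appears in no bag, so the decomposition is invalid.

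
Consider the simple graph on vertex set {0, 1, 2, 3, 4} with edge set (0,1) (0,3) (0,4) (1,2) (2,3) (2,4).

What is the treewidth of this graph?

2

A width-2 tree decomposition is:
Bags: B1 = {0, 2, 3}  B2 = {0, 1, 2}  B3 = {0, 2, 4}
Tree: B1–B2, B2–B3
Every bag has size at most 3, so the width is 3 − 1 = 2 and tw(G) ≤ 2. The edges 2–3–0–1–2 form a cycle, so G is not a tree and its treewidth is at least 2. Hence tw(G) = 2 exactly.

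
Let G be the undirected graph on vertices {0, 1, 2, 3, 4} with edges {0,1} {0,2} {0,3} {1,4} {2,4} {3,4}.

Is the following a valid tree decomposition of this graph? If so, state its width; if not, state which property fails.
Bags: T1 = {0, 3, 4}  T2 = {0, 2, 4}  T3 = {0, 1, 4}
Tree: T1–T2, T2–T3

Yes; width 2.

Vertex coverage: the bags together contain {0, 1, 2, 3, 4}, the full vertex set. Edge coverage: each edge of G has both endpoints in at least one bag. Running intersection: for every vertex, the bags containing it form a connected subtree. All three properties hold, so this is a valid tree decomposition of width max|bag| − 1 = 2, and hence tw(G) ≤ 2.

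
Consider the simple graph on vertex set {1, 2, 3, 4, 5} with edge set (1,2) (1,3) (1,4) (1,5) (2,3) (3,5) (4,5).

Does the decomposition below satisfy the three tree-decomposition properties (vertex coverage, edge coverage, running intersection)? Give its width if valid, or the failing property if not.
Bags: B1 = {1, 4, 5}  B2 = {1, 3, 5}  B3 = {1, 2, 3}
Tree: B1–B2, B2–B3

Checking the three conditions: (i) the bags cover all of {1, 2, 3, 4, 5}; (ii) for each edge, some bag contains both endpoints; (iii) the bags containing any fixed vertex form a subtree. All hold, so the decomposition is valid with width 3 − 1 = 2.

Yes; width 2.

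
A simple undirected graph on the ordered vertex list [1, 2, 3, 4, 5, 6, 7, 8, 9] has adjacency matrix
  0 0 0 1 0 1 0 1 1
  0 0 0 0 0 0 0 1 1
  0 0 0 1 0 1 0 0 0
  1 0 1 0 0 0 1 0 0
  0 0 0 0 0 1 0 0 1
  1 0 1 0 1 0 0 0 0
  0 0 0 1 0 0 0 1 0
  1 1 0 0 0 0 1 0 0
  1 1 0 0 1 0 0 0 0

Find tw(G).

A width-3 tree decomposition is:
Bags: B1 = {3, 4, 5, 6}  B2 = {1, 4, 5, 6}  B3 = {1, 4, 5, 9}  B4 = {1, 4, 7, 9}  B5 = {1, 7, 8, 9}  B6 = {2, 7, 8, 9}
Tree: B1–B2, B2–B3, B3–B4, B4–B5, B5–B6
The largest bag has 4 vertices, giving width 3; this decomposition certifies tw(G) ≤ 3. For the lower bound: the 4 vertex sets {3,5,6}, {4}, {1}, {2,7,8,9} are disjoint, each induces a connected subgraph, and every pair is joined by at least one edge of G. Contracting each set to a single vertex therefore yields K_{4} as a minor, and since treewidth is minor-monotone, tw(G) ≥ tw(K_{4}) = 3. Combining the bounds, tw(G) = 3.

3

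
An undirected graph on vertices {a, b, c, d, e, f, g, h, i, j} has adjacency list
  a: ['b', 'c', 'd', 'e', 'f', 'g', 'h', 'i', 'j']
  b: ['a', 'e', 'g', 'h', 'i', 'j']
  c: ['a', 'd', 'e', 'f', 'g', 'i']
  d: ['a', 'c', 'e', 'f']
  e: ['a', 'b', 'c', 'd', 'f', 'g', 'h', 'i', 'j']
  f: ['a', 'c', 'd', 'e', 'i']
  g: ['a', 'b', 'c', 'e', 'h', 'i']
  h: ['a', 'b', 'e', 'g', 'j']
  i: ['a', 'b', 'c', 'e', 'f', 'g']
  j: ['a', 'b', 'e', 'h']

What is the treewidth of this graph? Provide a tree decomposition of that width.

Treewidth 4.
Bags: B1 = {a, b, e, g, h}  B2 = {a, b, e, g, i}  B3 = {a, c, e, g, i}  B4 = {a, b, e, h, j}  B5 = {a, c, e, f, i}  B6 = {a, c, d, e, f}
Tree: B1–B2, B2–B3, B1–B4, B3–B5, B5–B6

Every bag has size at most 5, so the width is 5 − 1 = 4 and tw(G) ≤ 4. For the lower bound, the 5 vertices {a, c, d, e, f} are pairwise adjacent, and any tree decomposition puts a clique entirely inside one bag — forcing width ≥ 4. The upper and lower bounds meet at 4, so that is the treewidth.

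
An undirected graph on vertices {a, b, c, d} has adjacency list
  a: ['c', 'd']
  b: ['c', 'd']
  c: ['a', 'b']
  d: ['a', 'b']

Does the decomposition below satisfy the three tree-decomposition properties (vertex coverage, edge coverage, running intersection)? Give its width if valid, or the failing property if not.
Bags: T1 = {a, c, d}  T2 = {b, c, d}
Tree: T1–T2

Every vertex of G appears in some bag (union = {a, b, c, d}); every edge is covered by a bag; and for each vertex v the set of bags containing v is connected in the bag tree. The decomposition is therefore valid. The largest bag has 3 vertices, so the width is 2.

Yes; width 2.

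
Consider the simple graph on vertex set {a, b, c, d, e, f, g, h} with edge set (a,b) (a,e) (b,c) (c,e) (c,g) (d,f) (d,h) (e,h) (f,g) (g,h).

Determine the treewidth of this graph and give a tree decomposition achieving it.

Treewidth 2.
One optimal decomposition is:
Bags: B1 = {a, b, c}  B2 = {a, c, e}  B3 = {c, e, g}  B4 = {e, g, h}  B5 = {f, g, h}  B6 = {d, f, h}
Tree: B1–B2, B2–B3, B3–B4, B4–B5, B5–B6

Each bag holds 3 vertices, so the decomposition has width 2, which upper-bounds the treewidth. Since b–a–e–c–b is a cycle in G, G is not acyclic. Forests are exactly the graphs of treewidth ≤ 1, so tw(G) ≥ 2. The upper and lower bounds meet at 2, so that is the treewidth.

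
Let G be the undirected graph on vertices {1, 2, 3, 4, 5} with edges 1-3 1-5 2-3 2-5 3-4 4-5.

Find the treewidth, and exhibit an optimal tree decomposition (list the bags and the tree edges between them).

Treewidth 2.
Bags: B1 = {1, 3, 5}  B2 = {2, 3, 5}  B3 = {3, 4, 5}
Tree: B1–B2, B2–B3

Each bag holds 3 vertices, so the decomposition has width 2, which upper-bounds the treewidth. Since 1–5–2–3–1 is a cycle in G, G is not acyclic. Forests are exactly the graphs of treewidth ≤ 1, so tw(G) ≥ 2. Combining the bounds, tw(G) = 2.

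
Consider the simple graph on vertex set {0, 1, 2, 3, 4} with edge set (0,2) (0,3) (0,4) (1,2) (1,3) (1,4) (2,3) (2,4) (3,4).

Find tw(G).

A width-3 tree decomposition is:
Bags: B1 = {1, 2, 3, 4}  B2 = {0, 2, 3, 4}
Tree: B1–B2
Every bag has size at most 4, so the width is 4 − 1 = 3 and tw(G) ≤ 3. Conversely, {0, 2, 3, 4} is a clique of size 4, and the vertices of any clique must share a bag in every tree decomposition; so some bag has ≥ 4 vertices and tw(G) ≥ 3. The upper and lower bounds meet at 3, so that is the treewidth.

3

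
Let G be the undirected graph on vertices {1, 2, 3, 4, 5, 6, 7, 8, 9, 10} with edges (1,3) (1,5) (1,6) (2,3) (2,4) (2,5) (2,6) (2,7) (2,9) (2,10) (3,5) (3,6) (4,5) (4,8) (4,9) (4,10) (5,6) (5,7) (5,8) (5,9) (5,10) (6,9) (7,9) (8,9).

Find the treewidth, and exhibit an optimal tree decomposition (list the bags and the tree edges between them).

Treewidth 3.
One such decomposition:
Bags: B1 = {2, 5, 6, 9}  B2 = {2, 3, 5, 6}  B3 = {2, 4, 5, 9}  B4 = {2, 5, 7, 9}  B5 = {2, 4, 5, 10}  B6 = {4, 5, 8, 9}  B7 = {1, 3, 5, 6}
Tree: B1–B2, B1–B3, B3–B4, B3–B5, B3–B6, B2–B7

Each bag holds 4 vertices, so the decomposition has width 3, which upper-bounds the treewidth. Conversely, {4, 5, 8, 9} is a clique of size 4, and the vertices of any clique must share a bag in every tree decomposition; so some bag has ≥ 4 vertices and tw(G) ≥ 3. Combining the bounds, tw(G) = 3.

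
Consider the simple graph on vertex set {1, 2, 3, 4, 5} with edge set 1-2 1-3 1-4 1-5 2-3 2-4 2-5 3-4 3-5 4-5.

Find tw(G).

A width-4 tree decomposition is:
Bags: B1 = {1, 2, 3, 4, 5}
Tree: (single bag)
With just one bag of size 5, the width is 5 − 1 = 4, so tw(G) ≤ 4. For the lower bound, the 5 vertices {1, 2, 3, 4, 5} are pairwise adjacent, and any tree decomposition puts a clique entirely inside one bag — forcing width ≥ 4. Therefore the treewidth is 4.

4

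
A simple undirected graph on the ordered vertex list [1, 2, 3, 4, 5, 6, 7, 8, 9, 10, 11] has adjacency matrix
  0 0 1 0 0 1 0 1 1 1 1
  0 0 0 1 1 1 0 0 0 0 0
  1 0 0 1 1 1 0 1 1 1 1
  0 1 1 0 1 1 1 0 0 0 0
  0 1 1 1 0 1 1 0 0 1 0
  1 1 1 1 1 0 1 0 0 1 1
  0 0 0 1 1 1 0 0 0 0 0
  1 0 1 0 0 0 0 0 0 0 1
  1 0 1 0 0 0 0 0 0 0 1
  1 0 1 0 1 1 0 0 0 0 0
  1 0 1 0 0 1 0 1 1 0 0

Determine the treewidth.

A width-3 tree decomposition is:
Bags: B1 = {3, 5, 6, 10}  B2 = {3, 4, 5, 6}  B3 = {1, 3, 6, 10}  B4 = {1, 3, 6, 11}  B5 = {2, 4, 5, 6}  B6 = {1, 3, 8, 11}  B7 = {4, 5, 6, 7}  B8 = {1, 3, 9, 11}
Tree: B1–B2, B1–B3, B3–B4, B2–B5, B4–B6, B5–B7, B4–B8
Each bag holds 4 vertices, so the decomposition has width 3, which upper-bounds the treewidth. For the lower bound, the 4 vertices {2, 4, 5, 6} are pairwise adjacent, and any tree decomposition puts a clique entirely inside one bag — forcing width ≥ 3. Combining the bounds, tw(G) = 3.

3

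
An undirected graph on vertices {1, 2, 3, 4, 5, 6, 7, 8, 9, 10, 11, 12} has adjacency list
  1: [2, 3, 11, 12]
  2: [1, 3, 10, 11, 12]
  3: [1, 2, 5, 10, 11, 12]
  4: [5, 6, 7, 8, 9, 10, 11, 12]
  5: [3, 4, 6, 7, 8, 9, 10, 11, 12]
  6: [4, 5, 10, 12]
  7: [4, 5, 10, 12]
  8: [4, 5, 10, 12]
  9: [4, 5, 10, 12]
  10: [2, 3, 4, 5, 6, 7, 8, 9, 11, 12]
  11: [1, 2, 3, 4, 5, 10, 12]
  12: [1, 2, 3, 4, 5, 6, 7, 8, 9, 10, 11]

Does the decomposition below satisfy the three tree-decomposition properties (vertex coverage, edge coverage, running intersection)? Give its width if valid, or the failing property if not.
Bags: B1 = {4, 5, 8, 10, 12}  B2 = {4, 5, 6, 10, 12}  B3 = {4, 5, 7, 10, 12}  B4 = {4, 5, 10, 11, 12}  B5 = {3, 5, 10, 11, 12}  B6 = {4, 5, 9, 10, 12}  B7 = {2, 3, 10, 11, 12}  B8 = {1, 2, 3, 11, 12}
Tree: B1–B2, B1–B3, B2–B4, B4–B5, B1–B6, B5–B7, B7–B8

Checking the three conditions: (i) the bags cover all of {1, 2, 3, 4, 5, 6, 7, 8, 9, 10, 11, 12}; (ii) for each edge, some bag contains both endpoints; (iii) the bags containing any fixed vertex form a subtree. All hold, so the decomposition is valid with width 5 − 1 = 4.

Yes; width 4.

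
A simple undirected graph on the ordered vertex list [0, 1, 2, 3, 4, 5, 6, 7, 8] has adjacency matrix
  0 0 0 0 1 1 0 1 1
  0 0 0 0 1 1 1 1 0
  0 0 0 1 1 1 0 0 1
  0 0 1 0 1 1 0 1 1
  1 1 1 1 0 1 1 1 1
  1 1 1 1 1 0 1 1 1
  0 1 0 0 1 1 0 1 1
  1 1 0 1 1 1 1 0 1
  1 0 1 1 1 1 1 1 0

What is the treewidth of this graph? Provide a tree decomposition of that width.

Every bag has size at most 5, so the width is 5 − 1 = 4 and tw(G) ≤ 4. Conversely, {2, 3, 4, 5, 8} is a clique of size 5, and the vertices of any clique must share a bag in every tree decomposition; so some bag has ≥ 5 vertices and tw(G) ≥ 4. Hence tw(G) = 4 exactly.

Treewidth 4.
One optimal decomposition is:
Bags: B1 = {0, 4, 5, 7, 8}  B2 = {3, 4, 5, 7, 8}  B3 = {4, 5, 6, 7, 8}  B4 = {2, 3, 4, 5, 8}  B5 = {1, 4, 5, 6, 7}
Tree: B1–B2, B2–B3, B2–B4, B3–B5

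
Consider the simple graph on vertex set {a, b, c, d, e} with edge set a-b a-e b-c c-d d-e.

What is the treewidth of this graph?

A width-2 tree decomposition is:
Bags: B1 = {b, c, d}  B2 = {b, d, e}  B3 = {a, b, e}
Tree: B1–B2, B2–B3
Every bag has size at most 3, so the width is 3 − 1 = 2 and tw(G) ≤ 2. Since b–c–d–e–a–b is a cycle in G, G is not acyclic. Forests are exactly the graphs of treewidth ≤ 1, so tw(G) ≥ 2. The upper and lower bounds meet at 2, so that is the treewidth.

2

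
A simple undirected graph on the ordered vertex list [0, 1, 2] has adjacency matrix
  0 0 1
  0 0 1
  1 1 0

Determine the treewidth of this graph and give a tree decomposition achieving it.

Treewidth 1.
One optimal decomposition is:
Bags: B1 = {1, 2}  B2 = {0, 2}
Tree: B1–B2

Every bag has size at most 2, so the width is 2 − 1 = 1 and tw(G) ≤ 1. Since G has at least one edge (e.g. 1–2), it is not an edgeless graph, so tw(G) ≥ 1. Therefore the treewidth is 1.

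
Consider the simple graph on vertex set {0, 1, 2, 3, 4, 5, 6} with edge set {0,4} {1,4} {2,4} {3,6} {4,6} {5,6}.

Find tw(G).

1

A width-1 tree decomposition is:
Bags: B1 = {2, 4}  B2 = {0, 4}  B3 = {4, 6}  B4 = {5, 6}  B5 = {1, 4}  B6 = {3, 6}
Tree: B1–B2, B2–B3, B3–B4, B2–B5, B3–B6
Every bag has size at most 2, so the width is 2 − 1 = 1 and tw(G) ≤ 1. Any graph with an edge has treewidth ≥ 1, and G has the edge 2–4. Combining the bounds, tw(G) = 1.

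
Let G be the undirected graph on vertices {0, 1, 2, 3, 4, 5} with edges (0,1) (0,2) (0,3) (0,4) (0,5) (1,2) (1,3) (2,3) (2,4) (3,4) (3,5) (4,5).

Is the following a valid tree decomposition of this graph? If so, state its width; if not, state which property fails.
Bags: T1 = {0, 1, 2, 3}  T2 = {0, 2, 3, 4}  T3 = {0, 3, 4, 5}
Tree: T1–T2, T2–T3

Checking the three conditions: (i) the bags cover all of {0, 1, 2, 3, 4, 5}; (ii) for each edge, some bag contains both endpoints; (iii) the bags containing any fixed vertex form a subtree. All hold, so the decomposition is valid with width 4 − 1 = 3.

Yes; width 3.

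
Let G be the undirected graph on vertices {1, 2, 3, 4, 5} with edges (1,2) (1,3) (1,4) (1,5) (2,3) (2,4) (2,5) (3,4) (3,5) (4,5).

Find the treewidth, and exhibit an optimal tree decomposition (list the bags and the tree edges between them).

With just one bag of size 5, the width is 5 − 1 = 4, so tw(G) ≤ 4. On the other hand G contains the 5-clique {1, 2, 3, 4, 5}. A clique must lie in a single bag of any decomposition, so no decomposition can have width below 4. Combining the bounds, tw(G) = 4.

Treewidth 4.
Bags: B1 = {1, 2, 3, 4, 5}
Tree: (single bag)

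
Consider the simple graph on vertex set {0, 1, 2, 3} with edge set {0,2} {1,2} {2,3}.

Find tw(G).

A width-1 tree decomposition is:
Bags: B1 = {1, 2}  B2 = {0, 2}  B3 = {2, 3}
Tree: B1–B2, B1–B3
Every bag has size at most 2, so the width is 2 − 1 = 1 and tw(G) ≤ 1. Any graph with an edge has treewidth ≥ 1, and G has the edge 2–1. The upper and lower bounds meet at 1, so that is the treewidth.

1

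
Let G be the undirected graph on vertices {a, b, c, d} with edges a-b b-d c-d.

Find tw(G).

1

A width-1 tree decomposition is:
Bags: B1 = {a, b}  B2 = {b, d}  B3 = {c, d}
Tree: B1–B2, B2–B3
Every bag has size at most 2, so the width is 2 − 1 = 1 and tw(G) ≤ 1. Since G has at least one edge (e.g. a–b), it is not an edgeless graph, so tw(G) ≥ 1. The upper and lower bounds meet at 1, so that is the treewidth.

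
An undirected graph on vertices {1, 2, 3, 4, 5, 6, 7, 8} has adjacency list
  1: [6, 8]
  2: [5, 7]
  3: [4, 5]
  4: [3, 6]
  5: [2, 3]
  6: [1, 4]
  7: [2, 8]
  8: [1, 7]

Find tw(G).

A width-2 tree decomposition is:
Bags: B1 = {2, 5, 7}  B2 = {3, 5, 7}  B3 = {3, 4, 7}  B4 = {4, 6, 7}  B5 = {1, 6, 7}  B6 = {1, 7, 8}
Tree: B1–B2, B2–B3, B3–B4, B4–B5, B5–B6
Every bag has size at most 3, so the width is 3 − 1 = 2 and tw(G) ≤ 2. For the lower bound, G contains the cycle 7–2–5–3–4–6–1–8–7, so G is not a forest; only forests have treewidth ≤ 1, hence tw(G) ≥ 2. Combining the bounds, tw(G) = 2.

2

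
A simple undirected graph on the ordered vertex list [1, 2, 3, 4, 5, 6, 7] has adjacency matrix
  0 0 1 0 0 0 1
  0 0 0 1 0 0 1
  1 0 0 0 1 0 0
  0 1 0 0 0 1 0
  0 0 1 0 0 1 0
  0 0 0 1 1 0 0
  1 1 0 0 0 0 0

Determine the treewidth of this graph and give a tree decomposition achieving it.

Each bag holds 3 vertices, so the decomposition has width 2, which upper-bounds the treewidth. Since 3–5–6–4–2–7–1–3 is a cycle in G, G is not acyclic. Forests are exactly the graphs of treewidth ≤ 1, so tw(G) ≥ 2. The upper and lower bounds meet at 2, so that is the treewidth.

Treewidth 2.
One such decomposition:
Bags: B1 = {3, 5, 6}  B2 = {3, 4, 6}  B3 = {2, 3, 4}  B4 = {2, 3, 7}  B5 = {1, 3, 7}
Tree: B1–B2, B2–B3, B3–B4, B4–B5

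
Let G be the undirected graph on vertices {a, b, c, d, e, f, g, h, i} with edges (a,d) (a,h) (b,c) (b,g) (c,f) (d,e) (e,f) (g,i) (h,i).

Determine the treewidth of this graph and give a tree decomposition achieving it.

Treewidth 2.
One optimal decomposition is:
Bags: B1 = {b, g, i}  B2 = {b, h, i}  B3 = {a, b, h}  B4 = {a, b, d}  B5 = {b, d, e}  B6 = {b, e, f}  B7 = {b, c, f}
Tree: B1–B2, B2–B3, B3–B4, B4–B5, B5–B6, B6–B7

Every bag has size at most 3, so the width is 3 − 1 = 2 and tw(G) ≤ 2. The edges b–g–i–h–a–d–e–f–c–b form a cycle, so G is not a tree and its treewidth is at least 2. The upper and lower bounds meet at 2, so that is the treewidth.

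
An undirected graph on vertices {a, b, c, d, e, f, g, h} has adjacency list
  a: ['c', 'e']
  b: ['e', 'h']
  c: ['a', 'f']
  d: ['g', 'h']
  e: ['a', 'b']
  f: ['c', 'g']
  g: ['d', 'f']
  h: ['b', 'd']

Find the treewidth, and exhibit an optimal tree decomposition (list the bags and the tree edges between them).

Treewidth 2.
Bags: B1 = {a, c, e}  B2 = {b, c, e}  B3 = {b, c, h}  B4 = {c, d, h}  B5 = {c, d, g}  B6 = {c, f, g}
Tree: B1–B2, B2–B3, B3–B4, B4–B5, B5–B6

Every bag has size at most 3, so the width is 3 − 1 = 2 and tw(G) ≤ 2. Since c–a–e–b–h–d–g–f–c is a cycle in G, G is not acyclic. Forests are exactly the graphs of treewidth ≤ 1, so tw(G) ≥ 2. Therefore the treewidth is 2.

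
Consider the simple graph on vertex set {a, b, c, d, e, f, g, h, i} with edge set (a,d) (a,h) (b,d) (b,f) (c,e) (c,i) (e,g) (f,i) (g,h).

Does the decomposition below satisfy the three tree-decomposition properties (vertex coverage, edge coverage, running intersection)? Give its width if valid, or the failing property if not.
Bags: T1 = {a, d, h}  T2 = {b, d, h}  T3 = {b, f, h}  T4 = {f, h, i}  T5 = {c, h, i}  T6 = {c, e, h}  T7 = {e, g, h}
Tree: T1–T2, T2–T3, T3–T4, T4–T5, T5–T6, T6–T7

Yes; width 2.

Checking the three conditions: (i) the bags cover all of {a, b, c, d, e, f, g, h, i}; (ii) for each edge, some bag contains both endpoints; (iii) the bags containing any fixed vertex form a subtree. All hold, so the decomposition is valid with width 3 − 1 = 2.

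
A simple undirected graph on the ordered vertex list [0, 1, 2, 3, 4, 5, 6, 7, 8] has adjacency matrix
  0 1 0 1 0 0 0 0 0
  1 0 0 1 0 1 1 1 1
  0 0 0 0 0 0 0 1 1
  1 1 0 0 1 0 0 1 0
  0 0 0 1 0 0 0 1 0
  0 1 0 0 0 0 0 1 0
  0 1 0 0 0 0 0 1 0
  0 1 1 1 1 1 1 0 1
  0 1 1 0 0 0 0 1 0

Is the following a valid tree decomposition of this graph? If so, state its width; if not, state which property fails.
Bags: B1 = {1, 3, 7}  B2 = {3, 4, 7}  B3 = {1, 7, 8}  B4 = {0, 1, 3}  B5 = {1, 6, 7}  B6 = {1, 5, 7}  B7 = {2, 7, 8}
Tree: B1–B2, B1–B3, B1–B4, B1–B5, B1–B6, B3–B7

Yes; width 2.

Every vertex of G appears in some bag (union = {0, 1, 2, 3, 4, 5, 6, 7, 8}); every edge is covered by a bag; and for each vertex v the set of bags containing v is connected in the bag tree. The decomposition is therefore valid. The largest bag has 3 vertices, so the width is 2.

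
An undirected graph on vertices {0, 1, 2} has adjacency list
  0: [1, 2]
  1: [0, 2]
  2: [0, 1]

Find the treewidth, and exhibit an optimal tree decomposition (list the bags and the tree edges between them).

Treewidth 2.
One optimal decomposition is:
Bags: B1 = {0, 1, 2}
Tree: (single bag)

A single bag containing all 3 vertices is trivially a valid decomposition of width 2. On the other hand G contains the 3-clique {0, 1, 2}. A clique must lie in a single bag of any decomposition, so no decomposition can have width below 2. Hence tw(G) = 2 exactly.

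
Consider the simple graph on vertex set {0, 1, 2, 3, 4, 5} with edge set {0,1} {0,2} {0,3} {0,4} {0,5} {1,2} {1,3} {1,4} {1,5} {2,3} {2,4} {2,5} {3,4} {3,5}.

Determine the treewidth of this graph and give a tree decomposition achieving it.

Every bag has size at most 5, so the width is 5 − 1 = 4 and tw(G) ≤ 4. Conversely, {0, 1, 2, 3, 4} is a clique of size 5, and the vertices of any clique must share a bag in every tree decomposition; so some bag has ≥ 5 vertices and tw(G) ≥ 4. The upper and lower bounds meet at 4, so that is the treewidth.

Treewidth 4.
One such decomposition:
Bags: B1 = {0, 1, 2, 3, 4}  B2 = {0, 1, 2, 3, 5}
Tree: B1–B2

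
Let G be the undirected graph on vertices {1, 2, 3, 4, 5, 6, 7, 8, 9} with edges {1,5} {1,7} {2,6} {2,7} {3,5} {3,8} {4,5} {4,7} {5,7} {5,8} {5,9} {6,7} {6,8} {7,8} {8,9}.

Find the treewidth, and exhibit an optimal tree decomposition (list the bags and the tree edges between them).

The largest bag has 3 vertices, giving width 2; this decomposition certifies tw(G) ≤ 2. On the other hand G contains the 3-clique {2, 6, 7}. A clique must lie in a single bag of any decomposition, so no decomposition can have width below 2. Combining the bounds, tw(G) = 2.

Treewidth 2.
One such decomposition:
Bags: B1 = {5, 7, 8}  B2 = {1, 5, 7}  B3 = {6, 7, 8}  B4 = {3, 5, 8}  B5 = {2, 6, 7}  B6 = {5, 8, 9}  B7 = {4, 5, 7}
Tree: B1–B2, B1–B3, B1–B4, B3–B5, B1–B6, B1–B7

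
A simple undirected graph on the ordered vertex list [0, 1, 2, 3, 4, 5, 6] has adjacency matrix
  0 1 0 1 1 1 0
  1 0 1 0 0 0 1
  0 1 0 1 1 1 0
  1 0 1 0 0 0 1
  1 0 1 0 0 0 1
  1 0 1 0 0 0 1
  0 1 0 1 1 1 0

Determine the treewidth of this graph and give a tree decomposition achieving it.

Treewidth 3.
One such decomposition:
Bags: B1 = {0, 2, 3, 6}  B2 = {0, 1, 2, 6}  B3 = {0, 2, 5, 6}  B4 = {0, 2, 4, 6}
Tree: B1–B2, B2–B3, B3–B4

The largest bag has 4 vertices, giving width 3; this decomposition certifies tw(G) ≤ 3. For the lower bound: the 4 vertex sets {3,6}, {1,2}, {0}, {5} are disjoint, each induces a connected subgraph, and every pair is joined by at least one edge of G. Contracting each set to a single vertex therefore yields K_{4} as a minor, and since treewidth is minor-monotone, tw(G) ≥ tw(K_{4}) = 3. Combining the bounds, tw(G) = 3.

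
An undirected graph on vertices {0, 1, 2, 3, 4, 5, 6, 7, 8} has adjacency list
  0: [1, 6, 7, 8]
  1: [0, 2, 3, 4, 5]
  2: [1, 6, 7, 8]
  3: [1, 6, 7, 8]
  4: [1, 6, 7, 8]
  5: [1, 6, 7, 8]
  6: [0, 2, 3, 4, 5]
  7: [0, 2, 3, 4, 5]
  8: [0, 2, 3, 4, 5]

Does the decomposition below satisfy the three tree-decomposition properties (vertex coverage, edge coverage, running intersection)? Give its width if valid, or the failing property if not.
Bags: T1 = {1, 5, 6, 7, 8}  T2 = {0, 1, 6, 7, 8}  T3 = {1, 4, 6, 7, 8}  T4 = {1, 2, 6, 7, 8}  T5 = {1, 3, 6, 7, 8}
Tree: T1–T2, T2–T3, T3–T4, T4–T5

Checking the three conditions: (i) the bags cover all of {0, 1, 2, 3, 4, 5, 6, 7, 8}; (ii) for each edge, some bag contains both endpoints; (iii) the bags containing any fixed vertex form a subtree. All hold, so the decomposition is valid with width 5 − 1 = 4.

Yes; width 4.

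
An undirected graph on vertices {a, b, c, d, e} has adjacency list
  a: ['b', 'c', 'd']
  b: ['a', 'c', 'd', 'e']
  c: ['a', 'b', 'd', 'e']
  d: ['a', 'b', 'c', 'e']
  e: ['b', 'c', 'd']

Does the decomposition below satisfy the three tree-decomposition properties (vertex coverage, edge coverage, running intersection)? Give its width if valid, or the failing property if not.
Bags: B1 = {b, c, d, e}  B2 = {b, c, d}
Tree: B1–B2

A tree decomposition must satisfy three properties: every vertex lies in some bag; for every edge, both endpoints lie together in some bag; and for every vertex, the bags containing it form a connected subtree. Here vertex a appears in no bag, so the decomposition is invalid.

No — vertex a appears in no bag.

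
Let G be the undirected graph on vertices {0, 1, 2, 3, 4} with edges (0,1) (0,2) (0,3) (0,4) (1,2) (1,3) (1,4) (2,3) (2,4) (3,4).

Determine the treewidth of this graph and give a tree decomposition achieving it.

Treewidth 4.
Bags: B1 = {0, 1, 2, 3, 4}
Tree: (single bag)

A single bag containing all 5 vertices is trivially a valid decomposition of width 4. Conversely, {0, 1, 2, 3, 4} is a clique of size 5, and the vertices of any clique must share a bag in every tree decomposition; so some bag has ≥ 5 vertices and tw(G) ≥ 4. Combining the bounds, tw(G) = 4.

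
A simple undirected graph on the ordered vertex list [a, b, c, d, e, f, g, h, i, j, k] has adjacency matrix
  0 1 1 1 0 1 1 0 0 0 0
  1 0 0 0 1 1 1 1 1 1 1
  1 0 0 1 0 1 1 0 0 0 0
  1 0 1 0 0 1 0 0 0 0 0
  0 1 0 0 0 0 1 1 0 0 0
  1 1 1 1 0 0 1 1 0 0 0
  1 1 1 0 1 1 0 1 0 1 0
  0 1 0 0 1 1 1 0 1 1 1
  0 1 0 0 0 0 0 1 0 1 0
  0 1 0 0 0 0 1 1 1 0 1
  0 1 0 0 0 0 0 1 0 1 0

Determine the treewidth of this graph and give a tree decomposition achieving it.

Every bag has size at most 4, so the width is 4 − 1 = 3 and tw(G) ≤ 3. On the other hand G contains the 4-clique {a, c, d, f}. A clique must lie in a single bag of any decomposition, so no decomposition can have width below 3. Hence tw(G) = 3 exactly.

Treewidth 3.
One optimal decomposition is:
Bags: B1 = {b, f, g, h}  B2 = {b, e, g, h}  B3 = {b, g, h, j}  B4 = {a, b, f, g}  B5 = {b, h, i, j}  B6 = {a, c, f, g}  B7 = {a, c, d, f}  B8 = {b, h, j, k}
Tree: B1–B2, B2–B3, B1–B4, B3–B5, B4–B6, B6–B7, B3–B8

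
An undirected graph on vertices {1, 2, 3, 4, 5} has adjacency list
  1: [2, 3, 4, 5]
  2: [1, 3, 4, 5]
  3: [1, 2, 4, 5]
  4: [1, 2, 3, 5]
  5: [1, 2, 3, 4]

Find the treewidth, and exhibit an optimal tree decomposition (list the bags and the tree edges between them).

Treewidth 4.
One optimal decomposition is:
Bags: B1 = {1, 2, 3, 4, 5}
Tree: (single bag)

A single bag containing all 5 vertices is trivially a valid decomposition of width 4. On the other hand G contains the 5-clique {1, 2, 3, 4, 5}. A clique must lie in a single bag of any decomposition, so no decomposition can have width below 4. Therefore the treewidth is 4.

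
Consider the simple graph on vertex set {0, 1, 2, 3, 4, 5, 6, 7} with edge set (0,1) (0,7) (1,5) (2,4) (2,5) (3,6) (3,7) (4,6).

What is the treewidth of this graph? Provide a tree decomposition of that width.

Treewidth 2.
One such decomposition:
Bags: B1 = {0, 1, 7}  B2 = {1, 5, 7}  B3 = {2, 5, 7}  B4 = {2, 4, 7}  B5 = {4, 6, 7}  B6 = {3, 6, 7}
Tree: B1–B2, B2–B3, B3–B4, B4–B5, B5–B6

The largest bag has 3 vertices, giving width 2; this decomposition certifies tw(G) ≤ 2. Since 7–0–1–5–2–4–6–3–7 is a cycle in G, G is not acyclic. Forests are exactly the graphs of treewidth ≤ 1, so tw(G) ≥ 2. Combining the bounds, tw(G) = 2.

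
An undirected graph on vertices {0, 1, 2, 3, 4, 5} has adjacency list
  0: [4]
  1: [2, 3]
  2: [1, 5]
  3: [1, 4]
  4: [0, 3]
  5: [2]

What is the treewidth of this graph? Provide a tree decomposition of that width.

Treewidth 1.
One optimal decomposition is:
Bags: B1 = {0, 4}  B2 = {3, 4}  B3 = {1, 3}  B4 = {1, 2}  B5 = {2, 5}
Tree: B1–B2, B2–B3, B3–B4, B4–B5

Every bag has size at most 2, so the width is 2 − 1 = 1 and tw(G) ≤ 1. G has an edge, so its treewidth is at least 1. The upper and lower bounds meet at 1, so that is the treewidth.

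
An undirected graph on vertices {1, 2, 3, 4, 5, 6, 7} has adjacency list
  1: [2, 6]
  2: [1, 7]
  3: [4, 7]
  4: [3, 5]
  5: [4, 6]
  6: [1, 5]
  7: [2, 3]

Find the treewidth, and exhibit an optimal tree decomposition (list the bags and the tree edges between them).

Every bag has size at most 3, so the width is 3 − 1 = 2 and tw(G) ≤ 2. Since 3–4–5–6–1–2–7–3 is a cycle in G, G is not acyclic. Forests are exactly the graphs of treewidth ≤ 1, so tw(G) ≥ 2. The upper and lower bounds meet at 2, so that is the treewidth.

Treewidth 2.
Bags: B1 = {3, 4, 5}  B2 = {3, 5, 6}  B3 = {1, 3, 6}  B4 = {1, 2, 3}  B5 = {2, 3, 7}
Tree: B1–B2, B2–B3, B3–B4, B4–B5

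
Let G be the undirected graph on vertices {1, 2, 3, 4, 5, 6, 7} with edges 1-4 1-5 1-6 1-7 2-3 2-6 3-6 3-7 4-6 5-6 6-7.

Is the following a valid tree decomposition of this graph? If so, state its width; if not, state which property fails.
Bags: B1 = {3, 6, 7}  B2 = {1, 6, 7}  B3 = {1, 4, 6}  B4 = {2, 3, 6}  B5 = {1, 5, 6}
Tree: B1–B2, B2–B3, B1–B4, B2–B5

Yes; width 2.

Every vertex of G appears in some bag (union = {1, 2, 3, 4, 5, 6, 7}); every edge is covered by a bag; and for each vertex v the set of bags containing v is connected in the bag tree. The decomposition is therefore valid. The largest bag has 3 vertices, so the width is 2.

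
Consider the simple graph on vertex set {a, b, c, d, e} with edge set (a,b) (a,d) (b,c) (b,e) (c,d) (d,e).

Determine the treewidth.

2

A width-2 tree decomposition is:
Bags: B1 = {b, c, d}  B2 = {a, b, d}  B3 = {b, d, e}
Tree: B1–B2, B2–B3
Each bag holds 3 vertices, so the decomposition has width 2, which upper-bounds the treewidth. Since c–d–a–b–c is a cycle in G, G is not acyclic. Forests are exactly the graphs of treewidth ≤ 1, so tw(G) ≥ 2. Hence tw(G) = 2 exactly.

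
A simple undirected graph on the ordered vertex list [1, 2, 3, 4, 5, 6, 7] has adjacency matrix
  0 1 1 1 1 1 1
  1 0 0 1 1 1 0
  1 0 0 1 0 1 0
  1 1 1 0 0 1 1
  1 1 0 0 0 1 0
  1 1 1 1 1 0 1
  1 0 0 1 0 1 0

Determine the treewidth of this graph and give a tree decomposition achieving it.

The largest bag has 4 vertices, giving width 3; this decomposition certifies tw(G) ≤ 3. For the lower bound, the 4 vertices {1, 2, 4, 6} are pairwise adjacent, and any tree decomposition puts a clique entirely inside one bag — forcing width ≥ 3. The upper and lower bounds meet at 3, so that is the treewidth.

Treewidth 3.
One optimal decomposition is:
Bags: B1 = {1, 3, 4, 6}  B2 = {1, 4, 6, 7}  B3 = {1, 2, 4, 6}  B4 = {1, 2, 5, 6}
Tree: B1–B2, B2–B3, B3–B4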